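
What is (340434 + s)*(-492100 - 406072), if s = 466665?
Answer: -724913723028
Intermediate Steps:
(340434 + s)*(-492100 - 406072) = (340434 + 466665)*(-492100 - 406072) = 807099*(-898172) = -724913723028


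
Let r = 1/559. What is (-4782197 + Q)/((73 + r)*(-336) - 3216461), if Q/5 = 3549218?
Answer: -7246816187/1811713187 ≈ -4.0000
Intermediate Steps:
Q = 17746090 (Q = 5*3549218 = 17746090)
r = 1/559 ≈ 0.0017889
(-4782197 + Q)/((73 + r)*(-336) - 3216461) = (-4782197 + 17746090)/((73 + 1/559)*(-336) - 3216461) = 12963893/((40808/559)*(-336) - 3216461) = 12963893/(-13711488/559 - 3216461) = 12963893/(-1811713187/559) = 12963893*(-559/1811713187) = -7246816187/1811713187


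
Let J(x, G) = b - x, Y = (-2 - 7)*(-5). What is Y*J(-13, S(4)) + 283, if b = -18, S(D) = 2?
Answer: 58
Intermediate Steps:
Y = 45 (Y = -9*(-5) = 45)
J(x, G) = -18 - x
Y*J(-13, S(4)) + 283 = 45*(-18 - 1*(-13)) + 283 = 45*(-18 + 13) + 283 = 45*(-5) + 283 = -225 + 283 = 58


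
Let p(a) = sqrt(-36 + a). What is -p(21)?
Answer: -I*sqrt(15) ≈ -3.873*I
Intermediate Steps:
-p(21) = -sqrt(-36 + 21) = -sqrt(-15) = -I*sqrt(15)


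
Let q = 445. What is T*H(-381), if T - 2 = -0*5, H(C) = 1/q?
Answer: 2/445 ≈ 0.0044944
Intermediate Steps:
H(C) = 1/445
T = 2 (T = 2 - 0*5 = 2 - 2*0 = 2 + 0 = 2)
T*H(-381) = 2*(1/445) = 2/445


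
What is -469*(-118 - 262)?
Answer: 178220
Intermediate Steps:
-469*(-118 - 262) = -469*(-380) = 178220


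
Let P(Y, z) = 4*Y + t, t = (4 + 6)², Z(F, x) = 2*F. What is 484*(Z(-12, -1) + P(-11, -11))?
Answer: 15488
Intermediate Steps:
t = 100 (t = 10² = 100)
P(Y, z) = 100 + 4*Y (P(Y, z) = 4*Y + 100 = 100 + 4*Y)
484*(Z(-12, -1) + P(-11, -11)) = 484*(2*(-12) + (100 + 4*(-11))) = 484*(-24 + (100 - 44)) = 484*(-24 + 56) = 484*32 = 15488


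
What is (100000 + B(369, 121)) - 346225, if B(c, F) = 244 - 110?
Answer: -246091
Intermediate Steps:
B(c, F) = 134
(100000 + B(369, 121)) - 346225 = (100000 + 134) - 346225 = 100134 - 346225 = -246091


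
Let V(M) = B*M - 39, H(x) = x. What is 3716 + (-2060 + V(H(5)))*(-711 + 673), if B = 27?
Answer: 78348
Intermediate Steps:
V(M) = -39 + 27*M (V(M) = 27*M - 39 = -39 + 27*M)
3716 + (-2060 + V(H(5)))*(-711 + 673) = 3716 + (-2060 + (-39 + 27*5))*(-711 + 673) = 3716 + (-2060 + (-39 + 135))*(-38) = 3716 + (-2060 + 96)*(-38) = 3716 - 1964*(-38) = 3716 + 74632 = 78348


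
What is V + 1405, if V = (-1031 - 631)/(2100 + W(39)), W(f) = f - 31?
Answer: 1480039/1054 ≈ 1404.2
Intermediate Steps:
W(f) = -31 + f
V = -831/1054 (V = (-1031 - 631)/(2100 + (-31 + 39)) = -1662/(2100 + 8) = -1662/2108 = -1662*1/2108 = -831/1054 ≈ -0.78843)
V + 1405 = -831/1054 + 1405 = 1480039/1054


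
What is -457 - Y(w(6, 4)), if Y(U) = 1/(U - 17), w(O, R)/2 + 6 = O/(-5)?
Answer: -71744/157 ≈ -456.97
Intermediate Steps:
w(O, R) = -12 - 2*O/5 (w(O, R) = -12 + 2*(O/(-5)) = -12 + 2*(O*(-1/5)) = -12 + 2*(-O/5) = -12 - 2*O/5)
Y(U) = 1/(-17 + U)
-457 - Y(w(6, 4)) = -457 - 1/(-17 + (-12 - 2/5*6)) = -457 - 1/(-17 + (-12 - 12/5)) = -457 - 1/(-17 - 72/5) = -457 - 1/(-157/5) = -457 - 1*(-5/157) = -457 + 5/157 = -71744/157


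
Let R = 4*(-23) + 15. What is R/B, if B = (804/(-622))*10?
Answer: 23947/4020 ≈ 5.9570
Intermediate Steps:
B = -4020/311 (B = (804*(-1/622))*10 = -402/311*10 = -4020/311 ≈ -12.926)
R = -77 (R = -92 + 15 = -77)
R/B = -77/(-4020/311) = -77*(-311/4020) = 23947/4020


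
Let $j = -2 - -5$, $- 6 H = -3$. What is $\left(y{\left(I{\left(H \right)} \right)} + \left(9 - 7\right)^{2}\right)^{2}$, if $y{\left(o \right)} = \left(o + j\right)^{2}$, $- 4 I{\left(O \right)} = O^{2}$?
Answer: $\frac{10452289}{65536} \approx 159.49$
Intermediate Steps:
$H = \frac{1}{2}$ ($H = \left(- \frac{1}{6}\right) \left(-3\right) = \frac{1}{2} \approx 0.5$)
$j = 3$ ($j = -2 + 5 = 3$)
$I{\left(O \right)} = - \frac{O^{2}}{4}$
$y{\left(o \right)} = \left(3 + o\right)^{2}$ ($y{\left(o \right)} = \left(o + 3\right)^{2} = \left(3 + o\right)^{2}$)
$\left(y{\left(I{\left(H \right)} \right)} + \left(9 - 7\right)^{2}\right)^{2} = \left(\left(3 - \frac{1}{4 \cdot 4}\right)^{2} + \left(9 - 7\right)^{2}\right)^{2} = \left(\left(3 - \frac{1}{16}\right)^{2} + 2^{2}\right)^{2} = \left(\left(3 - \frac{1}{16}\right)^{2} + 4\right)^{2} = \left(\left(\frac{47}{16}\right)^{2} + 4\right)^{2} = \left(\frac{2209}{256} + 4\right)^{2} = \left(\frac{3233}{256}\right)^{2} = \frac{10452289}{65536}$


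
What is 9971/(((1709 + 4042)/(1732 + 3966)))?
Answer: 56814758/5751 ≈ 9879.1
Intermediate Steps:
9971/(((1709 + 4042)/(1732 + 3966))) = 9971/((5751/5698)) = 9971/((5751*(1/5698))) = 9971/(5751/5698) = 9971*(5698/5751) = 56814758/5751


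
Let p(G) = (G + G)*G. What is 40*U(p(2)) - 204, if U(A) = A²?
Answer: 2356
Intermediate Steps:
p(G) = 2*G² (p(G) = (2*G)*G = 2*G²)
40*U(p(2)) - 204 = 40*(2*2²)² - 204 = 40*(2*4)² - 204 = 40*8² - 204 = 40*64 - 204 = 2560 - 204 = 2356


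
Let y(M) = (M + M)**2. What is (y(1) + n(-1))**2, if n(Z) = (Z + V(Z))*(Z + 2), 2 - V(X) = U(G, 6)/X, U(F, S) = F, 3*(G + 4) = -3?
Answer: 0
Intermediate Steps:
G = -5 (G = -4 + (1/3)*(-3) = -4 - 1 = -5)
V(X) = 2 + 5/X (V(X) = 2 - (-5)/X = 2 + 5/X)
n(Z) = (2 + Z)*(2 + Z + 5/Z) (n(Z) = (Z + (2 + 5/Z))*(Z + 2) = (2 + Z + 5/Z)*(2 + Z) = (2 + Z)*(2 + Z + 5/Z))
y(M) = 4*M**2 (y(M) = (2*M)**2 = 4*M**2)
(y(1) + n(-1))**2 = (4*1**2 + (9 + (-1)**2 + 4*(-1) + 10/(-1)))**2 = (4*1 + (9 + 1 - 4 + 10*(-1)))**2 = (4 + (9 + 1 - 4 - 10))**2 = (4 - 4)**2 = 0**2 = 0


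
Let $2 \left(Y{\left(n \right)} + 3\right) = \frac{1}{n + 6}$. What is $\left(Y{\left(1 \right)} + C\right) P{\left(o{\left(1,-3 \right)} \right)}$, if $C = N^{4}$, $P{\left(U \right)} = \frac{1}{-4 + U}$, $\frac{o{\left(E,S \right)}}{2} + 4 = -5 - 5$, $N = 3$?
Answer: $- \frac{1093}{448} \approx -2.4397$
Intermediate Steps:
$o{\left(E,S \right)} = -28$ ($o{\left(E,S \right)} = -8 + 2 \left(-5 - 5\right) = -8 + 2 \left(-10\right) = -8 - 20 = -28$)
$Y{\left(n \right)} = -3 + \frac{1}{2 \left(6 + n\right)}$ ($Y{\left(n \right)} = -3 + \frac{1}{2 \left(n + 6\right)} = -3 + \frac{1}{2 \left(6 + n\right)}$)
$C = 81$ ($C = 3^{4} = 81$)
$\left(Y{\left(1 \right)} + C\right) P{\left(o{\left(1,-3 \right)} \right)} = \frac{\frac{-35 - 6}{2 \left(6 + 1\right)} + 81}{-4 - 28} = \frac{\frac{-35 - 6}{2 \cdot 7} + 81}{-32} = \left(\frac{1}{2} \cdot \frac{1}{7} \left(-41\right) + 81\right) \left(- \frac{1}{32}\right) = \left(- \frac{41}{14} + 81\right) \left(- \frac{1}{32}\right) = \frac{1093}{14} \left(- \frac{1}{32}\right) = - \frac{1093}{448}$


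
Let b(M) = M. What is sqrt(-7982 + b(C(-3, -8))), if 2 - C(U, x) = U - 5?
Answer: 2*I*sqrt(1993) ≈ 89.286*I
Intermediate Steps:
C(U, x) = 7 - U (C(U, x) = 2 - (U - 5) = 2 - (-5 + U) = 2 + (5 - U) = 7 - U)
sqrt(-7982 + b(C(-3, -8))) = sqrt(-7982 + (7 - 1*(-3))) = sqrt(-7982 + (7 + 3)) = sqrt(-7982 + 10) = sqrt(-7972) = 2*I*sqrt(1993)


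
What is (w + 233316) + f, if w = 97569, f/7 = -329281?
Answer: -1974082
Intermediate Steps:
f = -2304967 (f = 7*(-329281) = -2304967)
(w + 233316) + f = (97569 + 233316) - 2304967 = 330885 - 2304967 = -1974082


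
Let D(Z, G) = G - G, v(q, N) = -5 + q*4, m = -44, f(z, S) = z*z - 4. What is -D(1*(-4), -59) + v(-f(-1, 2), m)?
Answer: 7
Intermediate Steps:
f(z, S) = -4 + z² (f(z, S) = z² - 4 = -4 + z²)
v(q, N) = -5 + 4*q
D(Z, G) = 0
-D(1*(-4), -59) + v(-f(-1, 2), m) = -1*0 + (-5 + 4*(-(-4 + (-1)²))) = 0 + (-5 + 4*(-(-4 + 1))) = 0 + (-5 + 4*(-1*(-3))) = 0 + (-5 + 4*3) = 0 + (-5 + 12) = 0 + 7 = 7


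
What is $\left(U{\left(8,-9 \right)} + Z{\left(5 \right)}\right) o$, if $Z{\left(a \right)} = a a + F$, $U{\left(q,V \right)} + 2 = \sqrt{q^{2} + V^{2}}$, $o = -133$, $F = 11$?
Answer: $-4522 - 133 \sqrt{145} \approx -6123.5$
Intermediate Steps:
$U{\left(q,V \right)} = -2 + \sqrt{V^{2} + q^{2}}$ ($U{\left(q,V \right)} = -2 + \sqrt{q^{2} + V^{2}} = -2 + \sqrt{V^{2} + q^{2}}$)
$Z{\left(a \right)} = 11 + a^{2}$ ($Z{\left(a \right)} = a a + 11 = a^{2} + 11 = 11 + a^{2}$)
$\left(U{\left(8,-9 \right)} + Z{\left(5 \right)}\right) o = \left(\left(-2 + \sqrt{\left(-9\right)^{2} + 8^{2}}\right) + \left(11 + 5^{2}\right)\right) \left(-133\right) = \left(\left(-2 + \sqrt{81 + 64}\right) + \left(11 + 25\right)\right) \left(-133\right) = \left(\left(-2 + \sqrt{145}\right) + 36\right) \left(-133\right) = \left(34 + \sqrt{145}\right) \left(-133\right) = -4522 - 133 \sqrt{145}$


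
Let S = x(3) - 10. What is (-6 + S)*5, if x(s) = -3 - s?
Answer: -110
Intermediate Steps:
S = -16 (S = (-3 - 1*3) - 10 = (-3 - 3) - 10 = -6 - 10 = -16)
(-6 + S)*5 = (-6 - 16)*5 = -22*5 = -110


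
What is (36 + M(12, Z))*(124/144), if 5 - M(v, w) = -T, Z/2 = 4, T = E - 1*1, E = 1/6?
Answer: 7471/216 ≈ 34.588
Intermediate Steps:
E = ⅙ (E = 1*(⅙) = ⅙ ≈ 0.16667)
T = -⅚ (T = ⅙ - 1*1 = ⅙ - 1 = -⅚ ≈ -0.83333)
Z = 8 (Z = 2*4 = 8)
M(v, w) = 25/6 (M(v, w) = 5 - (-1)*(-5)/6 = 5 - 1*⅚ = 5 - ⅚ = 25/6)
(36 + M(12, Z))*(124/144) = (36 + 25/6)*(124/144) = 241*(124*(1/144))/6 = (241/6)*(31/36) = 7471/216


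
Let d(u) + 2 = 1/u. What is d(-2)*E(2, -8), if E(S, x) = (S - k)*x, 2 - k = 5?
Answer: 100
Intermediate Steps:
k = -3 (k = 2 - 1*5 = 2 - 5 = -3)
d(u) = -2 + 1/u
E(S, x) = x*(3 + S) (E(S, x) = (S - 1*(-3))*x = (S + 3)*x = (3 + S)*x = x*(3 + S))
d(-2)*E(2, -8) = (-2 + 1/(-2))*(-8*(3 + 2)) = (-2 - ½)*(-8*5) = -5/2*(-40) = 100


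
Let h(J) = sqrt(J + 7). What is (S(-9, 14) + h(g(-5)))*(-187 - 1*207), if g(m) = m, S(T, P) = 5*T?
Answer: 17730 - 394*sqrt(2) ≈ 17173.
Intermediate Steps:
h(J) = sqrt(7 + J)
(S(-9, 14) + h(g(-5)))*(-187 - 1*207) = (5*(-9) + sqrt(7 - 5))*(-187 - 1*207) = (-45 + sqrt(2))*(-187 - 207) = (-45 + sqrt(2))*(-394) = 17730 - 394*sqrt(2)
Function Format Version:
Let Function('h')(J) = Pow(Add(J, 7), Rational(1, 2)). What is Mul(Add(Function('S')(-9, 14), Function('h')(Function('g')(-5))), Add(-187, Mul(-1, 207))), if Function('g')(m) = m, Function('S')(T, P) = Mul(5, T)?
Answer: Add(17730, Mul(-394, Pow(2, Rational(1, 2)))) ≈ 17173.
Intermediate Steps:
Function('h')(J) = Pow(Add(7, J), Rational(1, 2))
Mul(Add(Function('S')(-9, 14), Function('h')(Function('g')(-5))), Add(-187, Mul(-1, 207))) = Mul(Add(Mul(5, -9), Pow(Add(7, -5), Rational(1, 2))), Add(-187, Mul(-1, 207))) = Mul(Add(-45, Pow(2, Rational(1, 2))), Add(-187, -207)) = Mul(Add(-45, Pow(2, Rational(1, 2))), -394) = Add(17730, Mul(-394, Pow(2, Rational(1, 2))))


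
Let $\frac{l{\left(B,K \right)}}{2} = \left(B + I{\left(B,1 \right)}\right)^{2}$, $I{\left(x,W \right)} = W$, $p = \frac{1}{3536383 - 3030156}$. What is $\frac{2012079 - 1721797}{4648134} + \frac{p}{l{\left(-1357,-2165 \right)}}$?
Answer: $\frac{90066551751787457}{1442188635384357216} \approx 0.062451$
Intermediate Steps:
$p = \frac{1}{506227} \approx 1.9754 \cdot 10^{-6}$
$l{\left(B,K \right)} = 2 \left(1 + B\right)^{2}$ ($l{\left(B,K \right)} = 2 \left(B + 1\right)^{2} = 2 \left(1 + B\right)^{2}$)
$\frac{2012079 - 1721797}{4648134} + \frac{p}{l{\left(-1357,-2165 \right)}} = \frac{2012079 - 1721797}{4648134} + \frac{1}{506227 \cdot 2 \left(1 - 1357\right)^{2}} = 290282 \cdot \frac{1}{4648134} + \frac{1}{506227 \cdot 2 \left(-1356\right)^{2}} = \frac{145141}{2324067} + \frac{1}{506227 \cdot 2 \cdot 1838736} = \frac{145141}{2324067} + \frac{1}{506227 \cdot 3677472} = \frac{145141}{2324067} + \frac{1}{506227} \cdot \frac{1}{3677472} = \frac{145141}{2324067} + \frac{1}{1861635618144} = \frac{90066551751787457}{1442188635384357216}$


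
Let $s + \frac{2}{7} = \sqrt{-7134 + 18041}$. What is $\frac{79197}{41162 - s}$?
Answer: $\frac{159736547544}{83021820053} + \frac{3880653 \sqrt{10907}}{83021820053} \approx 1.9289$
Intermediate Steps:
$s = - \frac{2}{7} + \sqrt{10907}$ ($s = - \frac{2}{7} + \sqrt{-7134 + 18041} = - \frac{2}{7} + \sqrt{10907} \approx 104.15$)
$\frac{79197}{41162 - s} = \frac{79197}{41162 - \left(- \frac{2}{7} + \sqrt{10907}\right)} = \frac{79197}{41162 + \left(\frac{2}{7} - \sqrt{10907}\right)} = \frac{79197}{\frac{288136}{7} - \sqrt{10907}}$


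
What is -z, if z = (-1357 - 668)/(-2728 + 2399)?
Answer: -2025/329 ≈ -6.1550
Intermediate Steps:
z = 2025/329 (z = -2025/(-329) = -2025*(-1/329) = 2025/329 ≈ 6.1550)
-z = -1*2025/329 = -2025/329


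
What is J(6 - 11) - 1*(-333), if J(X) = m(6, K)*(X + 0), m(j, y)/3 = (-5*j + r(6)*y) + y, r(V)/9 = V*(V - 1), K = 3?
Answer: -11412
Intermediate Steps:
r(V) = 9*V*(-1 + V) (r(V) = 9*(V*(V - 1)) = 9*(V*(-1 + V)) = 9*V*(-1 + V))
m(j, y) = -15*j + 813*y (m(j, y) = 3*((-5*j + (9*6*(-1 + 6))*y) + y) = 3*((-5*j + (9*6*5)*y) + y) = 3*((-5*j + 270*y) + y) = 3*(-5*j + 271*y) = -15*j + 813*y)
J(X) = 2349*X (J(X) = (-15*6 + 813*3)*(X + 0) = (-90 + 2439)*X = 2349*X)
J(6 - 11) - 1*(-333) = 2349*(6 - 11) - 1*(-333) = 2349*(-5) + 333 = -11745 + 333 = -11412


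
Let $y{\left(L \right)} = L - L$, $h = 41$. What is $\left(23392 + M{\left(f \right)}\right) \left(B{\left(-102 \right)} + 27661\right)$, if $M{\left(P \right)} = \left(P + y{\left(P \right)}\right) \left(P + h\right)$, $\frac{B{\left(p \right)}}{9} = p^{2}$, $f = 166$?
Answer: $7005386938$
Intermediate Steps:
$y{\left(L \right)} = 0$
$B{\left(p \right)} = 9 p^{2}$
$M{\left(P \right)} = P \left(41 + P\right)$ ($M{\left(P \right)} = \left(P + 0\right) \left(P + 41\right) = P \left(41 + P\right)$)
$\left(23392 + M{\left(f \right)}\right) \left(B{\left(-102 \right)} + 27661\right) = \left(23392 + 166 \left(41 + 166\right)\right) \left(9 \left(-102\right)^{2} + 27661\right) = \left(23392 + 166 \cdot 207\right) \left(9 \cdot 10404 + 27661\right) = \left(23392 + 34362\right) \left(93636 + 27661\right) = 57754 \cdot 121297 = 7005386938$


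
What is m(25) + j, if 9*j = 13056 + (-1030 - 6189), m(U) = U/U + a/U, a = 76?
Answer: 146834/225 ≈ 652.60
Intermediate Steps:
m(U) = 1 + 76/U (m(U) = U/U + 76/U = 1 + 76/U)
j = 5837/9 (j = (13056 + (-1030 - 6189))/9 = (13056 - 7219)/9 = (1/9)*5837 = 5837/9 ≈ 648.56)
m(25) + j = (76 + 25)/25 + 5837/9 = (1/25)*101 + 5837/9 = 101/25 + 5837/9 = 146834/225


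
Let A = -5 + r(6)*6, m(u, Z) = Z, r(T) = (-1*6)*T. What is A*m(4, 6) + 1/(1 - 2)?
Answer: -1327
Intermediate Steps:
r(T) = -6*T
A = -221 (A = -5 - 6*6*6 = -5 - 36*6 = -5 - 216 = -221)
A*m(4, 6) + 1/(1 - 2) = -221*6 + 1/(1 - 2) = -1326 + 1/(-1) = -1326 - 1 = -1327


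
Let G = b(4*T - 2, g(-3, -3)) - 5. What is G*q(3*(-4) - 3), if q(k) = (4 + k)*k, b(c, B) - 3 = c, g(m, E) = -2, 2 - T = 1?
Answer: 0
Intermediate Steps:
T = 1 (T = 2 - 1*1 = 2 - 1 = 1)
b(c, B) = 3 + c
q(k) = k*(4 + k)
G = 0 (G = (3 + (4*1 - 2)) - 5 = (3 + (4 - 2)) - 5 = (3 + 2) - 5 = 5 - 5 = 0)
G*q(3*(-4) - 3) = 0*((3*(-4) - 3)*(4 + (3*(-4) - 3))) = 0*((-12 - 3)*(4 + (-12 - 3))) = 0*(-15*(4 - 15)) = 0*(-15*(-11)) = 0*165 = 0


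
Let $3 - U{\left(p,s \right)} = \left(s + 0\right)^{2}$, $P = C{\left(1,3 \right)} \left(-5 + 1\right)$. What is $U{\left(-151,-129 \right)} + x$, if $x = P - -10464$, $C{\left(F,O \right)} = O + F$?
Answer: $-6190$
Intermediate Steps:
$C{\left(F,O \right)} = F + O$
$P = -16$ ($P = \left(1 + 3\right) \left(-5 + 1\right) = 4 \left(-4\right) = -16$)
$U{\left(p,s \right)} = 3 - s^{2}$ ($U{\left(p,s \right)} = 3 - \left(s + 0\right)^{2} = 3 - s^{2}$)
$x = 10448$ ($x = -16 - -10464 = -16 + 10464 = 10448$)
$U{\left(-151,-129 \right)} + x = \left(3 - \left(-129\right)^{2}\right) + 10448 = \left(3 - 16641\right) + 10448 = -16638 + 10448 = -6190$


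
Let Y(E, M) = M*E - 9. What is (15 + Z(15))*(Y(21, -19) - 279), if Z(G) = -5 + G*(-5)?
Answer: 44655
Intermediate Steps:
Z(G) = -5 - 5*G
Y(E, M) = -9 + E*M (Y(E, M) = E*M - 9 = -9 + E*M)
(15 + Z(15))*(Y(21, -19) - 279) = (15 + (-5 - 5*15))*((-9 + 21*(-19)) - 279) = (15 + (-5 - 75))*((-9 - 399) - 279) = (15 - 80)*(-408 - 279) = -65*(-687) = 44655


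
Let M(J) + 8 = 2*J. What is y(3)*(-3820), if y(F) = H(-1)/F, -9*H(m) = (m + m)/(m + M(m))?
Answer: 7640/297 ≈ 25.724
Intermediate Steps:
M(J) = -8 + 2*J
H(m) = -2*m/(9*(-8 + 3*m)) (H(m) = -(m + m)/(9*(m + (-8 + 2*m))) = -2*m/(9*(-8 + 3*m)))
y(F) = -2/(99*F) (y(F) = (-2*(-1)/(-72 + 27*(-1)))/F = (-2*(-1)/(-72 - 27))/F = (-2*(-1)/(-99))/F = (-2*(-1)*(-1/99))/F = -2/(99*F))
y(3)*(-3820) = -2/99/3*(-3820) = -2/99*⅓*(-3820) = -2/297*(-3820) = 7640/297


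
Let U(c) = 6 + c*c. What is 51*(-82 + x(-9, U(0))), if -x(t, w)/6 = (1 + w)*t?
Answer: 15096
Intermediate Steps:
U(c) = 6 + c²
x(t, w) = -6*t*(1 + w) (x(t, w) = -6*(1 + w)*t = -6*t*(1 + w))
51*(-82 + x(-9, U(0))) = 51*(-82 - 6*(-9)*(1 + (6 + 0²))) = 51*(-82 - 6*(-9)*(1 + (6 + 0))) = 51*(-82 - 6*(-9)*(1 + 6)) = 51*(-82 - 6*(-9)*7) = 51*(-82 + 378) = 51*296 = 15096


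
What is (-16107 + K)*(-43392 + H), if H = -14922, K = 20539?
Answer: -258447648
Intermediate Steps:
(-16107 + K)*(-43392 + H) = (-16107 + 20539)*(-43392 - 14922) = 4432*(-58314) = -258447648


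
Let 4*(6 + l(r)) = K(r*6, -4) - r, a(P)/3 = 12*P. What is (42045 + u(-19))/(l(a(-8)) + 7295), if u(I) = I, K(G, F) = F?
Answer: 21013/3680 ≈ 5.7101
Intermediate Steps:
a(P) = 36*P (a(P) = 3*(12*P) = 36*P)
l(r) = -7 - r/4 (l(r) = -6 + (-4 - r)/4 = -6 + (-1 - r/4) = -7 - r/4)
(42045 + u(-19))/(l(a(-8)) + 7295) = (42045 - 19)/((-7 - 9*(-8)) + 7295) = 42026/((-7 - 1/4*(-288)) + 7295) = 42026/((-7 + 72) + 7295) = 42026/(65 + 7295) = 42026/7360 = 42026*(1/7360) = 21013/3680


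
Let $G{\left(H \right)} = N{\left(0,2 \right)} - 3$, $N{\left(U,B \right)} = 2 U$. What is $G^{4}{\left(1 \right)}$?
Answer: $81$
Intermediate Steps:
$G{\left(H \right)} = -3$ ($G{\left(H \right)} = 2 \cdot 0 - 3 = 0 - 3 = -3$)
$G^{4}{\left(1 \right)} = \left(-3\right)^{4} = 81$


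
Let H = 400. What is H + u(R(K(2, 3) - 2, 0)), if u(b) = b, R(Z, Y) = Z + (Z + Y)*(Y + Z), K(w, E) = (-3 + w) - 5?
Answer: 456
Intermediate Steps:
K(w, E) = -8 + w
R(Z, Y) = Z + (Y + Z)² (R(Z, Y) = Z + (Y + Z)*(Y + Z) = Z + (Y + Z)²)
H + u(R(K(2, 3) - 2, 0)) = 400 + (((-8 + 2) - 2) + (0 + ((-8 + 2) - 2))²) = 400 + ((-6 - 2) + (0 + (-6 - 2))²) = 400 + (-8 + (0 - 8)²) = 400 + (-8 + (-8)²) = 400 + (-8 + 64) = 400 + 56 = 456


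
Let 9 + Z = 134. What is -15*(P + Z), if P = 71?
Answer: -2940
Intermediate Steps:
Z = 125 (Z = -9 + 134 = 125)
-15*(P + Z) = -15*(71 + 125) = -15*196 = -2940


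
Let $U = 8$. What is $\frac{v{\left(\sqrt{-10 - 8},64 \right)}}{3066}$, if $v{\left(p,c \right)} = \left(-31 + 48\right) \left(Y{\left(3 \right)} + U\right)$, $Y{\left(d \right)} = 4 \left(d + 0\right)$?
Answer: $\frac{170}{1533} \approx 0.11089$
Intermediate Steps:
$Y{\left(d \right)} = 4 d$
$v{\left(p,c \right)} = 340$ ($v{\left(p,c \right)} = \left(-31 + 48\right) \left(4 \cdot 3 + 8\right) = 17 \left(12 + 8\right) = 17 \cdot 20 = 340$)
$\frac{v{\left(\sqrt{-10 - 8},64 \right)}}{3066} = \frac{340}{3066} = 340 \cdot \frac{1}{3066} = \frac{170}{1533}$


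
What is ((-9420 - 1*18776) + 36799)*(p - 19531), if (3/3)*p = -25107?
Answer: -384020714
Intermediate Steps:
p = -25107
((-9420 - 1*18776) + 36799)*(p - 19531) = ((-9420 - 1*18776) + 36799)*(-25107 - 19531) = ((-9420 - 18776) + 36799)*(-44638) = (-28196 + 36799)*(-44638) = 8603*(-44638) = -384020714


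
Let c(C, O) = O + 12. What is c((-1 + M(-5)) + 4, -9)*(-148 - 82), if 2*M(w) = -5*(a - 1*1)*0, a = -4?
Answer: -690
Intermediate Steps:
M(w) = 0 (M(w) = (-5*(-4 - 1*1)*0)/2 = (-5*(-4 - 1)*0)/2 = (-5*(-5)*0)/2 = (25*0)/2 = (½)*0 = 0)
c(C, O) = 12 + O
c((-1 + M(-5)) + 4, -9)*(-148 - 82) = (12 - 9)*(-148 - 82) = 3*(-230) = -690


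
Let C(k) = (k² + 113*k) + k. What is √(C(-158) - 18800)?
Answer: 2*I*√2962 ≈ 108.85*I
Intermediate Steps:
C(k) = k² + 114*k
√(C(-158) - 18800) = √(-158*(114 - 158) - 18800) = √(-158*(-44) - 18800) = √(6952 - 18800) = √(-11848) = 2*I*√2962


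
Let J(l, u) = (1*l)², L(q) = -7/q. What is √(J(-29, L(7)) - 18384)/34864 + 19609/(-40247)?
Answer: -19609/40247 + I*√17543/34864 ≈ -0.48722 + 0.003799*I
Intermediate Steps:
J(l, u) = l²
√(J(-29, L(7)) - 18384)/34864 + 19609/(-40247) = √((-29)² - 18384)/34864 + 19609/(-40247) = √(841 - 18384)*(1/34864) + 19609*(-1/40247) = √(-17543)*(1/34864) - 19609/40247 = (I*√17543)*(1/34864) - 19609/40247 = I*√17543/34864 - 19609/40247 = -19609/40247 + I*√17543/34864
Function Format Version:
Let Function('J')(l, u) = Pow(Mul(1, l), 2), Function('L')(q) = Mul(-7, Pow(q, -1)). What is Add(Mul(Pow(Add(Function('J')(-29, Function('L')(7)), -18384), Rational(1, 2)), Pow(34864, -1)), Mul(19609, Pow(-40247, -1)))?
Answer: Add(Rational(-19609, 40247), Mul(Rational(1, 34864), I, Pow(17543, Rational(1, 2)))) ≈ Add(-0.48722, Mul(0.0037990, I))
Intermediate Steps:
Function('J')(l, u) = Pow(l, 2)
Add(Mul(Pow(Add(Function('J')(-29, Function('L')(7)), -18384), Rational(1, 2)), Pow(34864, -1)), Mul(19609, Pow(-40247, -1))) = Add(Mul(Pow(Add(Pow(-29, 2), -18384), Rational(1, 2)), Pow(34864, -1)), Mul(19609, Pow(-40247, -1))) = Add(Mul(Pow(Add(841, -18384), Rational(1, 2)), Rational(1, 34864)), Mul(19609, Rational(-1, 40247))) = Add(Mul(Pow(-17543, Rational(1, 2)), Rational(1, 34864)), Rational(-19609, 40247)) = Add(Mul(Mul(I, Pow(17543, Rational(1, 2))), Rational(1, 34864)), Rational(-19609, 40247)) = Add(Mul(Rational(1, 34864), I, Pow(17543, Rational(1, 2))), Rational(-19609, 40247)) = Add(Rational(-19609, 40247), Mul(Rational(1, 34864), I, Pow(17543, Rational(1, 2))))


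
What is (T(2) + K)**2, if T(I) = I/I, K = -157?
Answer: 24336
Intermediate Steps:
T(I) = 1
(T(2) + K)**2 = (1 - 157)**2 = (-156)**2 = 24336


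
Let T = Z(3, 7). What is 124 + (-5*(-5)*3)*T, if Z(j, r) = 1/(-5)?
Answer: 109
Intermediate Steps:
Z(j, r) = -⅕
T = -⅕ ≈ -0.20000
124 + (-5*(-5)*3)*T = 124 + (-5*(-5)*3)*(-⅕) = 124 + (25*3)*(-⅕) = 124 + 75*(-⅕) = 124 - 15 = 109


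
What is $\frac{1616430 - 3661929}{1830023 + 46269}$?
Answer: $- \frac{2045499}{1876292} \approx -1.0902$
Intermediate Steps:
$\frac{1616430 - 3661929}{1830023 + 46269} = - \frac{2045499}{1876292}$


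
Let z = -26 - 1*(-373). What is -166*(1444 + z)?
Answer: -297306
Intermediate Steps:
z = 347 (z = -26 + 373 = 347)
-166*(1444 + z) = -166*(1444 + 347) = -166*1791 = -297306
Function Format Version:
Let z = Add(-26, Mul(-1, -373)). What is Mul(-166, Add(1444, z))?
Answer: -297306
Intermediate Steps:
z = 347 (z = Add(-26, 373) = 347)
Mul(-166, Add(1444, z)) = Mul(-166, Add(1444, 347)) = Mul(-166, 1791) = -297306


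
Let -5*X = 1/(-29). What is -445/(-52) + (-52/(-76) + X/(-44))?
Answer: 7281849/787930 ≈ 9.2417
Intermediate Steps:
X = 1/145 (X = -⅕/(-29) = -⅕*(-1/29) = 1/145 ≈ 0.0068966)
-445/(-52) + (-52/(-76) + X/(-44)) = -445/(-52) + (-52/(-76) + (1/145)/(-44)) = -445*(-1)/52 + (-52*(-1/76) + (1/145)*(-1/44)) = -5*(-89/52) + (13/19 - 1/6380) = 445/52 + 82921/121220 = 7281849/787930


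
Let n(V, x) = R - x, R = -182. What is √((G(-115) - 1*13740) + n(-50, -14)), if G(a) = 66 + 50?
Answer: 4*I*√862 ≈ 117.44*I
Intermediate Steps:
G(a) = 116
n(V, x) = -182 - x
√((G(-115) - 1*13740) + n(-50, -14)) = √((116 - 1*13740) + (-182 - 1*(-14))) = √((116 - 13740) + (-182 + 14)) = √(-13624 - 168) = √(-13792) = 4*I*√862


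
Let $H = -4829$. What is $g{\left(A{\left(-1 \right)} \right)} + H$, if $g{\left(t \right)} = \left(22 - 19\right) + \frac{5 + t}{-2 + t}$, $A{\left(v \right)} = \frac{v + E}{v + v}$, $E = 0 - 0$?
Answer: $- \frac{14489}{3} \approx -4829.7$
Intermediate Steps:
$E = 0$ ($E = 0 + 0 = 0$)
$A{\left(v \right)} = \frac{1}{2}$ ($A{\left(v \right)} = \frac{v + 0}{v + v} = \frac{v}{2 v} = v \frac{1}{2 v} = \frac{1}{2}$)
$g{\left(t \right)} = 3 + \frac{5 + t}{-2 + t}$
$g{\left(A{\left(-1 \right)} \right)} + H = \frac{-1 + 4 \cdot \frac{1}{2}}{-2 + \frac{1}{2}} - 4829 = \frac{-1 + 2}{- \frac{3}{2}} - 4829 = \left(- \frac{2}{3}\right) 1 - 4829 = - \frac{2}{3} - 4829 = - \frac{14489}{3}$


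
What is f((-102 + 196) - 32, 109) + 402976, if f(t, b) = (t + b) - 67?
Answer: 403080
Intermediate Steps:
f(t, b) = -67 + b + t (f(t, b) = (b + t) - 67 = -67 + b + t)
f((-102 + 196) - 32, 109) + 402976 = (-67 + 109 + ((-102 + 196) - 32)) + 402976 = (-67 + 109 + (94 - 32)) + 402976 = (-67 + 109 + 62) + 402976 = 104 + 402976 = 403080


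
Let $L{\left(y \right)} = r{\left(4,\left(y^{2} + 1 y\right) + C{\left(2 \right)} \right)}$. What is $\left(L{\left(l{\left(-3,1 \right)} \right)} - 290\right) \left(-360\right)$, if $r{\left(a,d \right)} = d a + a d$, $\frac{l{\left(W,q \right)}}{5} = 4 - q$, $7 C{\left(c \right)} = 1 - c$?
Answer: $- \frac{4104720}{7} \approx -5.8639 \cdot 10^{5}$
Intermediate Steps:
$C{\left(c \right)} = \frac{1}{7} - \frac{c}{7}$ ($C{\left(c \right)} = \frac{1 - c}{7} = \frac{1}{7} - \frac{c}{7}$)
$l{\left(W,q \right)} = 20 - 5 q$ ($l{\left(W,q \right)} = 5 \left(4 - q\right) = 20 - 5 q$)
$r{\left(a,d \right)} = 2 a d$ ($r{\left(a,d \right)} = a d + a d = 2 a d$)
$L{\left(y \right)} = - \frac{8}{7} + 8 y + 8 y^{2}$ ($L{\left(y \right)} = 2 \cdot 4 \left(\left(y^{2} + 1 y\right) + \left(\frac{1}{7} - \frac{2}{7}\right)\right) = 2 \cdot 4 \left(\left(y^{2} + y\right) + \left(\frac{1}{7} - \frac{2}{7}\right)\right) = 2 \cdot 4 \left(\left(y + y^{2}\right) - \frac{1}{7}\right) = 2 \cdot 4 \left(- \frac{1}{7} + y + y^{2}\right) = - \frac{8}{7} + 8 y + 8 y^{2}$)
$\left(L{\left(l{\left(-3,1 \right)} \right)} - 290\right) \left(-360\right) = \left(\left(- \frac{8}{7} + 8 \left(20 - 5\right) + 8 \left(20 - 5\right)^{2}\right) - 290\right) \left(-360\right) = \left(\left(- \frac{8}{7} + 8 \cdot 15 + 8 \cdot 15^{2}\right) - 290\right) \left(-360\right) = \left(\left(- \frac{8}{7} + 120 + 8 \cdot 225\right) - 290\right) \left(-360\right) = \left(\left(- \frac{8}{7} + 120 + 1800\right) - 290\right) \left(-360\right) = \left(\frac{13432}{7} - 290\right) \left(-360\right) = \frac{11402}{7} \left(-360\right) = - \frac{4104720}{7}$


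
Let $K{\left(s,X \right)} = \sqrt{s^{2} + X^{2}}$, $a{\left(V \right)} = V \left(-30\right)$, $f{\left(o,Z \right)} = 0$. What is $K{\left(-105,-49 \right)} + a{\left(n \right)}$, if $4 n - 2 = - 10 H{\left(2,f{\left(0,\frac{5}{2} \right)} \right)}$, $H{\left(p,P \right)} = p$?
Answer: $135 + 7 \sqrt{274} \approx 250.87$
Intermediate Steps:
$n = - \frac{9}{2}$ ($n = \frac{1}{2} + \frac{\left(-10\right) 2}{4} = \frac{1}{2} + \frac{1}{4} \left(-20\right) = \frac{1}{2} - 5 = - \frac{9}{2} \approx -4.5$)
$a{\left(V \right)} = - 30 V$
$K{\left(s,X \right)} = \sqrt{X^{2} + s^{2}}$
$K{\left(-105,-49 \right)} + a{\left(n \right)} = \sqrt{\left(-49\right)^{2} + \left(-105\right)^{2}} - -135 = \sqrt{2401 + 11025} + 135 = \sqrt{13426} + 135 = 7 \sqrt{274} + 135 = 135 + 7 \sqrt{274}$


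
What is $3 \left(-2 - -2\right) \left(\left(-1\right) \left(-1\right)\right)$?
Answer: $0$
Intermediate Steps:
$3 \left(-2 - -2\right) \left(\left(-1\right) \left(-1\right)\right) = 3 \left(-2 + 2\right) 1 = 3 \cdot 0 \cdot 1 = 0 \cdot 1 = 0$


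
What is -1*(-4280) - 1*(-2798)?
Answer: 7078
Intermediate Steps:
-1*(-4280) - 1*(-2798) = 4280 + 2798 = 7078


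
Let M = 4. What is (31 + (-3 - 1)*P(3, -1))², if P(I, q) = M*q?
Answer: 2209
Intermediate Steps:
P(I, q) = 4*q
(31 + (-3 - 1)*P(3, -1))² = (31 + (-3 - 1)*(4*(-1)))² = (31 - 4*(-4))² = (31 + 16)² = 47² = 2209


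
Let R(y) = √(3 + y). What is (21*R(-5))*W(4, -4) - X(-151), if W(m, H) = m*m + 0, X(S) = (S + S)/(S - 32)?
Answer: -302/183 + 336*I*√2 ≈ -1.6503 + 475.18*I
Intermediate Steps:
X(S) = 2*S/(-32 + S) (X(S) = (2*S)/(-32 + S) = 2*S/(-32 + S))
W(m, H) = m² (W(m, H) = m² + 0 = m²)
(21*R(-5))*W(4, -4) - X(-151) = (21*√(3 - 5))*4² - 2*(-151)/(-32 - 151) = (21*√(-2))*16 - 2*(-151)/(-183) = (21*(I*√2))*16 - 2*(-151)*(-1)/183 = (21*I*√2)*16 - 1*302/183 = 336*I*√2 - 302/183 = -302/183 + 336*I*√2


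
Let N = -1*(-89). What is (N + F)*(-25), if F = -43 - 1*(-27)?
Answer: -1825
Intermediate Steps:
N = 89
F = -16 (F = -43 + 27 = -16)
(N + F)*(-25) = (89 - 16)*(-25) = 73*(-25) = -1825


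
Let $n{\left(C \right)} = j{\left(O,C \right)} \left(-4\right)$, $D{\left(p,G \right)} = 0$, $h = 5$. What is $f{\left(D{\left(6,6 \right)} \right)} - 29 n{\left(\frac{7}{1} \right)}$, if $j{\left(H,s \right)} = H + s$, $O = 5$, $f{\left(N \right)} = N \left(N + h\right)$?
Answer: $1392$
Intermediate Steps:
$f{\left(N \right)} = N \left(5 + N\right)$ ($f{\left(N \right)} = N \left(N + 5\right) = N \left(5 + N\right)$)
$n{\left(C \right)} = -20 - 4 C$ ($n{\left(C \right)} = \left(5 + C\right) \left(-4\right) = -20 - 4 C$)
$f{\left(D{\left(6,6 \right)} \right)} - 29 n{\left(\frac{7}{1} \right)} = 0 \left(5 + 0\right) - 29 \left(-20 - 4 \cdot \frac{7}{1}\right) = 0 \cdot 5 - 29 \left(-20 - 4 \cdot 7 \cdot 1\right) = 0 - 29 \left(-20 - 28\right) = 0 - -1392 = 0 + 1392 = 1392$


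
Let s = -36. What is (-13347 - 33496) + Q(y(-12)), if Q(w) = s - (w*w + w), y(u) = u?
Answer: -47011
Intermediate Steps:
Q(w) = -36 - w - w² (Q(w) = -36 - (w*w + w) = -36 - (w² + w) = -36 - (w + w²) = -36 + (-w - w²) = -36 - w - w²)
(-13347 - 33496) + Q(y(-12)) = (-13347 - 33496) + (-36 - 1*(-12) - 1*(-12)²) = -46843 + (-36 + 12 - 1*144) = -46843 + (-36 + 12 - 144) = -46843 - 168 = -47011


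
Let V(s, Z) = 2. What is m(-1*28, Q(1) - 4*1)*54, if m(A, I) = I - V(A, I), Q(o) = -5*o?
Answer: -594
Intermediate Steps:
m(A, I) = -2 + I (m(A, I) = I - 1*2 = I - 2 = -2 + I)
m(-1*28, Q(1) - 4*1)*54 = (-2 + (-5*1 - 4*1))*54 = (-2 + (-5 - 4))*54 = (-2 - 9)*54 = -11*54 = -594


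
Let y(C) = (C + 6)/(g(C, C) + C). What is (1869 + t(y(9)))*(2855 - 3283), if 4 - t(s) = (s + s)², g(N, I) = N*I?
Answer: -7214368/9 ≈ -8.0160e+5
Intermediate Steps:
g(N, I) = I*N
y(C) = (6 + C)/(C + C²) (y(C) = (C + 6)/(C*C + C) = (6 + C)/(C² + C) = (6 + C)/(C + C²))
t(s) = 4 - 4*s² (t(s) = 4 - (s + s)² = 4 - (2*s)² = 4 - 4*s²)
(1869 + t(y(9)))*(2855 - 3283) = (1869 + (4 - 4*(6 + 9)²/(81*(1 + 9)²)))*(2855 - 3283) = (1869 + (4 - 4*((⅑)*15/10)²))*(-428) = (1869 + (4 - 4*((⅑)*(⅒)*15)²))*(-428) = (1869 + (4 - 4*(⅙)²))*(-428) = (1869 + (4 - 4*1/36))*(-428) = (1869 + (4 - ⅑))*(-428) = (1869 + 35/9)*(-428) = (16856/9)*(-428) = -7214368/9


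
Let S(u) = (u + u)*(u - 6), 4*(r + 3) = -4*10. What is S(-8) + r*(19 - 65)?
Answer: 822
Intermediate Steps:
r = -13 (r = -3 + (-4*10)/4 = -3 + (¼)*(-40) = -3 - 10 = -13)
S(u) = 2*u*(-6 + u) (S(u) = (2*u)*(-6 + u) = 2*u*(-6 + u))
S(-8) + r*(19 - 65) = 2*(-8)*(-6 - 8) - 13*(19 - 65) = 2*(-8)*(-14) - 13*(-46) = 224 + 598 = 822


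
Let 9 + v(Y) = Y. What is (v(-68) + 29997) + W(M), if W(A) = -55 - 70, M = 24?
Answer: 29795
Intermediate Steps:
v(Y) = -9 + Y
W(A) = -125
(v(-68) + 29997) + W(M) = ((-9 - 68) + 29997) - 125 = (-77 + 29997) - 125 = 29920 - 125 = 29795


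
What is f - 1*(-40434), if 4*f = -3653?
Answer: 158083/4 ≈ 39521.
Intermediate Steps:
f = -3653/4 (f = (¼)*(-3653) = -3653/4 ≈ -913.25)
f - 1*(-40434) = -3653/4 - 1*(-40434) = -3653/4 + 40434 = 158083/4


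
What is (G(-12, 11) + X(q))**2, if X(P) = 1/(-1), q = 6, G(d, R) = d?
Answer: 169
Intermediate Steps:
X(P) = -1
(G(-12, 11) + X(q))**2 = (-12 - 1)**2 = (-13)**2 = 169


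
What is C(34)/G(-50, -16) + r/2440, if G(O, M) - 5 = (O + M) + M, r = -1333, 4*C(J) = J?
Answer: -123381/187880 ≈ -0.65670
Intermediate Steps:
C(J) = J/4
G(O, M) = 5 + O + 2*M (G(O, M) = 5 + ((O + M) + M) = 5 + ((M + O) + M) = 5 + (O + 2*M) = 5 + O + 2*M)
C(34)/G(-50, -16) + r/2440 = ((¼)*34)/(5 - 50 + 2*(-16)) - 1333/2440 = 17/(2*(5 - 50 - 32)) - 1333*1/2440 = (17/2)/(-77) - 1333/2440 = (17/2)*(-1/77) - 1333/2440 = -17/154 - 1333/2440 = -123381/187880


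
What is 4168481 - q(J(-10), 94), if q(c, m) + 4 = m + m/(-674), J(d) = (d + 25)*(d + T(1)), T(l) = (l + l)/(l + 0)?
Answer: 1404747814/337 ≈ 4.1684e+6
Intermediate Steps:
T(l) = 2 (T(l) = (2*l)/l = 2)
J(d) = (2 + d)*(25 + d) (J(d) = (d + 25)*(d + 2) = (25 + d)*(2 + d) = (2 + d)*(25 + d))
q(c, m) = -4 + 673*m/674 (q(c, m) = -4 + (m + m/(-674)) = -4 + (m + m*(-1/674)) = -4 + (m - m/674) = -4 + 673*m/674)
4168481 - q(J(-10), 94) = 4168481 - (-4 + (673/674)*94) = 4168481 - (-4 + 31631/337) = 4168481 - 1*30283/337 = 4168481 - 30283/337 = 1404747814/337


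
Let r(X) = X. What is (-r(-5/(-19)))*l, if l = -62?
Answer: 310/19 ≈ 16.316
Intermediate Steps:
(-r(-5/(-19)))*l = -(-5)/(-19)*(-62) = -(-5)*(-1)/19*(-62) = -1*5/19*(-62) = -5/19*(-62) = 310/19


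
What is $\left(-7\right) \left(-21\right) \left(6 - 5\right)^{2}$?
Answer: $147$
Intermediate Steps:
$\left(-7\right) \left(-21\right) \left(6 - 5\right)^{2} = 147 \cdot 1^{2} = 147 \cdot 1 = 147$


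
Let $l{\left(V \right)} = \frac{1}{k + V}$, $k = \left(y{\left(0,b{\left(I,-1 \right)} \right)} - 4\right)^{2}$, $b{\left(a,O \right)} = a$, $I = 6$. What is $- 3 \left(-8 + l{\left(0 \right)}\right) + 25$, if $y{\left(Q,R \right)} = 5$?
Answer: $46$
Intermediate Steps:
$k = 1$ ($k = \left(5 - 4\right)^{2} = 1^{2} = 1$)
$l{\left(V \right)} = \frac{1}{1 + V}$
$- 3 \left(-8 + l{\left(0 \right)}\right) + 25 = - 3 \left(-8 + \frac{1}{1 + 0}\right) + 25 = - 3 \left(-8 + 1^{-1}\right) + 25 = - 3 \left(-8 + 1\right) + 25 = \left(-3\right) \left(-7\right) + 25 = 21 + 25 = 46$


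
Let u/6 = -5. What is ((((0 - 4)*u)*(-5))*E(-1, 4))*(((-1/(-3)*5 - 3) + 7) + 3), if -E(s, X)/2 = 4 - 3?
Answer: 10400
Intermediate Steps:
u = -30 (u = 6*(-5) = -30)
E(s, X) = -2 (E(s, X) = -2*(4 - 3) = -2*1 = -2)
((((0 - 4)*u)*(-5))*E(-1, 4))*(((-1/(-3)*5 - 3) + 7) + 3) = ((((0 - 4)*(-30))*(-5))*(-2))*(((-1/(-3)*5 - 3) + 7) + 3) = ((-4*(-30)*(-5))*(-2))*(((-1*(-⅓)*5 - 3) + 7) + 3) = ((120*(-5))*(-2))*((((⅓)*5 - 3) + 7) + 3) = (-600*(-2))*(((5/3 - 3) + 7) + 3) = 1200*((-4/3 + 7) + 3) = 1200*(17/3 + 3) = 1200*(26/3) = 10400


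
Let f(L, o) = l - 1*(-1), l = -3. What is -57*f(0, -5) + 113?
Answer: 227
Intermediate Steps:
f(L, o) = -2 (f(L, o) = -3 - 1*(-1) = -3 + 1 = -2)
-57*f(0, -5) + 113 = -57*(-2) + 113 = 114 + 113 = 227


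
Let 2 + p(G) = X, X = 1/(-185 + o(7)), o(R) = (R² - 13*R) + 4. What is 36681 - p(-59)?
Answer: 8180310/223 ≈ 36683.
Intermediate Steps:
o(R) = 4 + R² - 13*R
X = -1/223 (X = 1/(-185 + (4 + 7² - 13*7)) = 1/(-185 + (4 + 49 - 91)) = 1/(-185 - 38) = 1/(-223) = -1/223 ≈ -0.0044843)
p(G) = -447/223 (p(G) = -2 - 1/223 = -447/223)
36681 - p(-59) = 36681 - 1*(-447/223) = 36681 + 447/223 = 8180310/223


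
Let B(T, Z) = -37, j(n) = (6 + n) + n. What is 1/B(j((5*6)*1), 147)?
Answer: -1/37 ≈ -0.027027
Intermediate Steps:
j(n) = 6 + 2*n
1/B(j((5*6)*1), 147) = 1/(-37) = -1/37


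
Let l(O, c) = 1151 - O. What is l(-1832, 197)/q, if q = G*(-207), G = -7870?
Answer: 2983/1629090 ≈ 0.0018311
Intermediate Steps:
q = 1629090 (q = -7870*(-207) = 1629090)
l(-1832, 197)/q = (1151 - 1*(-1832))/1629090 = (1151 + 1832)*(1/1629090) = 2983*(1/1629090) = 2983/1629090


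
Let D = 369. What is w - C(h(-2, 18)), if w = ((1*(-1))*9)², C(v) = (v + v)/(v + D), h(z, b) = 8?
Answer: 30521/377 ≈ 80.958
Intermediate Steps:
C(v) = 2*v/(369 + v) (C(v) = (v + v)/(v + 369) = (2*v)/(369 + v) = 2*v/(369 + v))
w = 81 (w = (-1*9)² = (-9)² = 81)
w - C(h(-2, 18)) = 81 - 2*8/(369 + 8) = 81 - 2*8/377 = 81 - 1*16/377 = 81 - 16/377 = 30521/377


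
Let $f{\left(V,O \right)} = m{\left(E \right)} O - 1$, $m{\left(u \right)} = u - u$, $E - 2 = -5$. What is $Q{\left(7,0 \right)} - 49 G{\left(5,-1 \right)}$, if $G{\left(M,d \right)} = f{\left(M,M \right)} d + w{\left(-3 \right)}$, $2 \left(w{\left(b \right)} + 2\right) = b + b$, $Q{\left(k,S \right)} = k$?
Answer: $203$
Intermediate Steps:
$E = -3$ ($E = 2 - 5 = -3$)
$w{\left(b \right)} = -2 + b$ ($w{\left(b \right)} = -2 + \frac{b + b}{2} = -2 + \frac{2 b}{2} = -2 + b$)
$m{\left(u \right)} = 0$
$f{\left(V,O \right)} = -1$ ($f{\left(V,O \right)} = 0 O - 1 = 0 - 1 = -1$)
$G{\left(M,d \right)} = -5 - d$ ($G{\left(M,d \right)} = - d - 5 = -5 - d$)
$Q{\left(7,0 \right)} - 49 G{\left(5,-1 \right)} = 7 - 49 \left(-5 - -1\right) = 7 - 49 \left(-5 + 1\right) = 7 - -196 = 7 + 196 = 203$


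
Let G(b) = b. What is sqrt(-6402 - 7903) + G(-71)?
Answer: -71 + I*sqrt(14305) ≈ -71.0 + 119.6*I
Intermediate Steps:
sqrt(-6402 - 7903) + G(-71) = sqrt(-6402 - 7903) - 71 = sqrt(-14305) - 71 = I*sqrt(14305) - 71 = -71 + I*sqrt(14305)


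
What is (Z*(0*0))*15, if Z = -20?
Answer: 0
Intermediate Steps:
(Z*(0*0))*15 = -0*0*15 = -20*0*15 = 0*15 = 0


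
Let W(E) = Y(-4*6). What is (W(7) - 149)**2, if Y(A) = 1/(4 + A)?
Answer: 8886361/400 ≈ 22216.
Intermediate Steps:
W(E) = -1/20 (W(E) = 1/(4 - 4*6) = 1/(4 - 24) = 1/(-20) = -1/20)
(W(7) - 149)**2 = (-1/20 - 149)**2 = (-2981/20)**2 = 8886361/400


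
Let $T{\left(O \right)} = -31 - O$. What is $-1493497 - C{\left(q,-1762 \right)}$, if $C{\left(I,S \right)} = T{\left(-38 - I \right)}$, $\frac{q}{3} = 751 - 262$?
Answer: $-1494971$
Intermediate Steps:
$q = 1467$ ($q = 3 \left(751 - 262\right) = 3 \cdot 489 = 1467$)
$C{\left(I,S \right)} = 7 + I$ ($C{\left(I,S \right)} = -31 - \left(-38 - I\right) = -31 + \left(38 + I\right) = 7 + I$)
$-1493497 - C{\left(q,-1762 \right)} = -1493497 - \left(7 + 1467\right) = -1493497 - 1474 = -1494971$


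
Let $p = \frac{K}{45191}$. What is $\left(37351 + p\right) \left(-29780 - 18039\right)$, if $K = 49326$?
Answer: $- \frac{80717437531573}{45191} \approx -1.7861 \cdot 10^{9}$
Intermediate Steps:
$p = \frac{49326}{45191} \approx 1.0915$
$\left(37351 + p\right) \left(-29780 - 18039\right) = \left(37351 + \frac{49326}{45191}\right) \left(-29780 - 18039\right) = \frac{1687978367}{45191} \left(-47819\right) = - \frac{80717437531573}{45191}$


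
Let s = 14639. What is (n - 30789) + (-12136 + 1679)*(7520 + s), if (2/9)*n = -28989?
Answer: -463755805/2 ≈ -2.3188e+8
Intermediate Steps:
n = -260901/2 (n = (9/2)*(-28989) = -260901/2 ≈ -1.3045e+5)
(n - 30789) + (-12136 + 1679)*(7520 + s) = (-260901/2 - 30789) + (-12136 + 1679)*(7520 + 14639) = -322479/2 - 10457*22159 = -322479/2 - 231716663 = -463755805/2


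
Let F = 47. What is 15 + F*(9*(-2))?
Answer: -831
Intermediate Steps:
15 + F*(9*(-2)) = 15 + 47*(9*(-2)) = 15 + 47*(-18) = 15 - 846 = -831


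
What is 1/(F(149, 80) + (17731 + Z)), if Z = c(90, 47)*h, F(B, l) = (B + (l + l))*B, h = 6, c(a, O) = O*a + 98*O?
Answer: 1/116788 ≈ 8.5625e-6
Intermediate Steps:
c(a, O) = 98*O + O*a
F(B, l) = B*(B + 2*l) (F(B, l) = (B + 2*l)*B = B*(B + 2*l))
Z = 53016 (Z = (47*(98 + 90))*6 = (47*188)*6 = 8836*6 = 53016)
1/(F(149, 80) + (17731 + Z)) = 1/(149*(149 + 2*80) + (17731 + 53016)) = 1/(149*(149 + 160) + 70747) = 1/(149*309 + 70747) = 1/(46041 + 70747) = 1/116788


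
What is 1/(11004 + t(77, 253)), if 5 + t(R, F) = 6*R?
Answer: 1/11461 ≈ 8.7252e-5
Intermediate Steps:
t(R, F) = -5 + 6*R
1/(11004 + t(77, 253)) = 1/(11004 + (-5 + 6*77)) = 1/(11004 + (-5 + 462)) = 1/(11004 + 457) = 1/11461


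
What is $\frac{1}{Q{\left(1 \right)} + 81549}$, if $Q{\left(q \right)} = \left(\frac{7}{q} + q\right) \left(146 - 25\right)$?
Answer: $\frac{1}{82517} \approx 1.2119 \cdot 10^{-5}$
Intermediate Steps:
$Q{\left(q \right)} = 121 q + \frac{847}{q}$ ($Q{\left(q \right)} = \left(q + \frac{7}{q}\right) 121 = 121 q + \frac{847}{q}$)
$\frac{1}{Q{\left(1 \right)} + 81549} = \frac{1}{\left(121 \cdot 1 + \frac{847}{1}\right) + 81549} = \frac{1}{\left(121 + 847 \cdot 1\right) + 81549} = \frac{1}{\left(121 + 847\right) + 81549} = \frac{1}{968 + 81549} = \frac{1}{82517}$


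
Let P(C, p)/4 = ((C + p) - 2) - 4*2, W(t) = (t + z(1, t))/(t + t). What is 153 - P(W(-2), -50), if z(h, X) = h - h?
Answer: 391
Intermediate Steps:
z(h, X) = 0
W(t) = 1/2 (W(t) = (t + 0)/(t + t) = t/((2*t)) = t*(1/(2*t)) = 1/2)
P(C, p) = -40 + 4*C + 4*p (P(C, p) = 4*(((C + p) - 2) - 4*2) = 4*((-2 + C + p) - 8) = 4*(-10 + C + p) = -40 + 4*C + 4*p)
153 - P(W(-2), -50) = 153 - (-40 + 4*(1/2) + 4*(-50)) = 153 - (-40 + 2 - 200) = 153 - 1*(-238) = 153 + 238 = 391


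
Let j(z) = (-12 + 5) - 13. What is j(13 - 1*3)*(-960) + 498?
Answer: 19698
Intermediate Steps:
j(z) = -20 (j(z) = -7 - 13 = -20)
j(13 - 1*3)*(-960) + 498 = -20*(-960) + 498 = 19200 + 498 = 19698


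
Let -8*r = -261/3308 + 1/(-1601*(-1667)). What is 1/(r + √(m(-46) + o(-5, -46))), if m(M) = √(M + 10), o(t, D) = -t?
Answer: 1/(696570979/70628896288 + √(5 + 6*I)) ≈ 0.32323 - 0.15081*I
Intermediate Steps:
m(M) = √(10 + M)
r = 696570979/70628896288 (r = -(-261/3308 + 1/(-1601*(-1667)))/8 = -(-261*1/3308 - 1/1601*(-1/1667))/8 = -(-261/3308 + 1/2668867)/8 = -⅛*(-696570979/8828612036) = 696570979/70628896288 ≈ 0.0098624)
1/(r + √(m(-46) + o(-5, -46))) = 1/(696570979/70628896288 + √(√(10 - 46) - 1*(-5))) = 1/(696570979/70628896288 + √(√(-36) + 5)) = 1/(696570979/70628896288 + √(6*I + 5)) = 1/(696570979/70628896288 + √(5 + 6*I))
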